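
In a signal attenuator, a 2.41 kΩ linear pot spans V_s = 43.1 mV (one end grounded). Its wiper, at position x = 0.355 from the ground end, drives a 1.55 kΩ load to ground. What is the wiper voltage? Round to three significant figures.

Split the track: R_lower = x·R_p = 0.8556 kΩ, R_upper = (1−x)·R_p = 1.554 kΩ.
(x·R_p) ‖ R_L = 0.5513 kΩ.
V_out = 43.1 × 0.5513/(1.554 + 0.5513) = 11.28 mV.
(Unloaded: V_out = x·V_s = 15.3 mV.)

V_out ≈ 11.3 mV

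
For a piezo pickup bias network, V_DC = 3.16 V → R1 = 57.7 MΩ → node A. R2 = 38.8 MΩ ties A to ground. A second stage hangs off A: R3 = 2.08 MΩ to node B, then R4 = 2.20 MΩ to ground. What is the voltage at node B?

Looking into the second stage from A: R3 + R4 = 4.280 MΩ appears in parallel with R2.
R2 ‖ (R3+R4) = 3.855 MΩ.
V_A = 3.16 × 3.855/(57.7 + 3.855) = 0.1979 V.
V_B = V_A × 0.5140 = 0.1017 V.

V_B ≈ 0.102 V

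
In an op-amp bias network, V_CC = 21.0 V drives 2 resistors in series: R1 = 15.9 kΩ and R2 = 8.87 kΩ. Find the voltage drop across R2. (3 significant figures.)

V ≈ 7.52 V

ΣR = 15.9 + 8.87 = 24.77 kΩ.
By the voltage-divider rule, V = 21.0 × 8.870/24.77 = 7.520 V.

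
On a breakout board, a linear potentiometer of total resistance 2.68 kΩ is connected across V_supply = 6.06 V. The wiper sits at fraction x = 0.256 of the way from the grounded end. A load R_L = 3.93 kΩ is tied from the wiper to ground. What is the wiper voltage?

V_out ≈ 1.37 V

Split the track: R_lower = x·R_p = 0.6861 kΩ, R_upper = (1−x)·R_p = 1.994 kΩ.
(x·R_p) ‖ R_L = 0.5841 kΩ.
V_out = 6.06 × 0.5841/(1.994 + 0.5841) = 1.373 V.
(Unloaded: V_out = x·V_supply = 1.55 V.)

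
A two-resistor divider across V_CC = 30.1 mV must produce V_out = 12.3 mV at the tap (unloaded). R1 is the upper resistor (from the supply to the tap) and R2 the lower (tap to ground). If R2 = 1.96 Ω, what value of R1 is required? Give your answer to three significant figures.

Required fraction k = V_out/V_CC = 0.4086.
R1 = R2·(1/k − 1) = 1.96 × 1.447 = 2.836 Ω.

R1 ≈ 2.84 Ω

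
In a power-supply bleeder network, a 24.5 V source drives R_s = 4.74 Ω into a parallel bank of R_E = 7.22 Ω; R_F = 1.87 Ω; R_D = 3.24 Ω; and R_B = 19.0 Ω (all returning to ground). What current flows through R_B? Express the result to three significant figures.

Parallel bank: R_p = 1/(1/7.22 + 1/1.87 + 1/3.24 + 1/19.0) = 0.9666 Ω.
Node voltage V_A = V_s · R_p/(R_s + R_p) = 24.5 × 0.1694 = 4.150 V.
I(R_B) = V_A / R_B = 4.150/19.0 = 0.2184 A.

I ≈ 0.218 A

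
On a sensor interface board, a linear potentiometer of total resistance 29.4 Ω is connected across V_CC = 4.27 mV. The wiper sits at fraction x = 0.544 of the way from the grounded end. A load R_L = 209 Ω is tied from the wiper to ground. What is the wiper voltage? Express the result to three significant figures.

V_out ≈ 2.24 mV

Lower segment x·R_p = 15.99 Ω; upper segment (1−x)·R_p = 13.41 Ω.
(x·R_p) ‖ R_L = 14.86 Ω.
Then V_out = V_CC · 14.86/(13.41 + 14.86) = 2.245 mV.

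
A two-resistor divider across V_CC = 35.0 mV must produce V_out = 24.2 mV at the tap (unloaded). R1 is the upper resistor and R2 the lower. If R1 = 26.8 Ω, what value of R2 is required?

The divider ratio is R2/(R1+R2) = 24.2/35.0 = 0.6914.
Rearranging, R2 = R1·k/(1−k) = 26.8 × 2.241 = 60.05 Ω.

R2 ≈ 60.1 Ω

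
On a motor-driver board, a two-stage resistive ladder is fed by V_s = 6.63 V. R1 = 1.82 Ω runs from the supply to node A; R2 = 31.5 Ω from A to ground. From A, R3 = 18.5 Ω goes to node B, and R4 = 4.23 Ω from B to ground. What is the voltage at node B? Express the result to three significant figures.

The second stage (R3 + R4 = 22.73 Ω) loads node A in parallel with R2.
Effective lower resistance at A: R2 ‖ 22.73 = 13.20 Ω.
So V_A = 6.63 × 0.8789 = 5.827 V.
V_B = V_A × 0.1861 = 1.084 V.

V_B ≈ 1.08 V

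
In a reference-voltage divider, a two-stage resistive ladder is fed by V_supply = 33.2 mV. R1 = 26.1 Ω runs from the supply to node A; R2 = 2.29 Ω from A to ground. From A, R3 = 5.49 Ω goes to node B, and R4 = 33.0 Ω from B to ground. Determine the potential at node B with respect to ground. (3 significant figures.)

V_B ≈ 2.18 mV

The second stage (R3 + R4 = 38.49 Ω) loads node A in parallel with R2.
R2 ‖ (R3+R4) = 2.161 Ω.
First divider: V_A = V_supply · 2.161/(26.1 + 2.161) = 2.539 mV.
Then the unloaded second divider: V_B = V_A × R4/(R3+R4) = 2.539 × 0.8574 = 2.177 mV.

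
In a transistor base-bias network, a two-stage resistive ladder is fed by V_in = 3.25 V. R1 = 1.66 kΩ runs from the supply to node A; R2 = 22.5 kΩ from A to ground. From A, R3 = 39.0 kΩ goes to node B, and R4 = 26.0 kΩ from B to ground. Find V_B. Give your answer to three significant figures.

Looking into the second stage from A: R3 + R4 = 65.00 kΩ appears in parallel with R2.
Effective lower resistance at A: R2 ‖ 65.00 = 16.71 kΩ.
First divider: V_A = V_in · 16.71/(1.66 + 16.71) = 2.956 V.
V_B = V_A × 0.4000 = 1.183 V.

V_B ≈ 1.18 V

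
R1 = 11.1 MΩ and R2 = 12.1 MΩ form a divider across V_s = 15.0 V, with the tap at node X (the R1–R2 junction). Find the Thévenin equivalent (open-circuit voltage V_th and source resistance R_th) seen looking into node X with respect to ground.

With X open, the divider is unloaded: V_th = 15.0 × 12.1/23.20 = 7.823 V.
Zeroing V_s shorts the top of R1 to ground, so R_th = R1 ‖ R2 = 5.789 MΩ.

V_th ≈ 7.82 V, R_th ≈ 5.79 MΩ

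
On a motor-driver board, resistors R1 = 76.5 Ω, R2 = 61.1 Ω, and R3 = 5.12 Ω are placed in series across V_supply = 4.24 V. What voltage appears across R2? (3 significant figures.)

V ≈ 1.82 V

Total series resistance ΣR = 76.5 + 61.1 + 5.12 = 142.7 Ω.
V = V_supply · R/ΣR = 4.24 × 0.4281 = 1.815 V.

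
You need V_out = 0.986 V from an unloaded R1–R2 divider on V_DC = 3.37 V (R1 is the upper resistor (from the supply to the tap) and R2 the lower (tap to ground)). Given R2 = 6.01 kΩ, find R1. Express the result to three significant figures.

Required fraction k = V_out/V_DC = 0.2926.
Rearranging, R1 = R2·(1−k)/k = 6.01 × 2.418 = 14.53 kΩ.

R1 ≈ 14.5 kΩ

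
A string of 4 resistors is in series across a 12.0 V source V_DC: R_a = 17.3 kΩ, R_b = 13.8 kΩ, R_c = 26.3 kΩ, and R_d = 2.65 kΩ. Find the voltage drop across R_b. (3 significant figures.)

V ≈ 2.76 V

Series total: ΣR = 17.3 + 13.8 + 26.3 + 2.65 = 60.05 kΩ.
Voltage divider: V = V_DC · (13.80 / 60.05) = 12.0 × 0.2298 = 2.758 V.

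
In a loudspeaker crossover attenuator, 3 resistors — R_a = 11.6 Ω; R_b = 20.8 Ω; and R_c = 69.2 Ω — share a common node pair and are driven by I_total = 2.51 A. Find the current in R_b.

Total conductance ΣG = 1/11.6 + 1/20.8 + 1/69.2 = 0.1487 (units of 1/Ω).
By the current-divider rule, I = I_total · G_k/ΣG = 2.51 × 0.3232 = 0.8113 A.

I ≈ 0.811 A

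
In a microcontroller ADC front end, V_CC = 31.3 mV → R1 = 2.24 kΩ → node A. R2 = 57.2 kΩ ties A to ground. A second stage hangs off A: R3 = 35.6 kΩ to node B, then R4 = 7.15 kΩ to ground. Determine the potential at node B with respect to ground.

Node A sees R2 in parallel with the series input of stage 2, R3 + R4 = 42.75 kΩ.
R2 ‖ (R3+R4) = 24.47 kΩ.
So V_A = 31.3 × 0.9161 = 28.67 mV.
Then the unloaded second divider: V_B = V_A × R4/(R3+R4) = 28.67 × 0.1673 = 4.796 mV.

V_B ≈ 4.80 mV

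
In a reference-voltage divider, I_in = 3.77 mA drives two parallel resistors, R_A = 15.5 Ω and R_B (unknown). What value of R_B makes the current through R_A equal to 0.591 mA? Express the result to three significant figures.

R_B ≈ 2.88 Ω

Two-branch current divider: I_A = I_in · R_B/(R_A + R_B).
With f = 0.1568, R_B = R_A · f/(1−f) = 15.5 × 0.1859 = 2.882 Ω.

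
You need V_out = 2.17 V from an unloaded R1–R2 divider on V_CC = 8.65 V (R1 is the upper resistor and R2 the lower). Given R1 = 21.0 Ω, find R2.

R2 ≈ 7.03 Ω

Required fraction k = V_out/V_CC = 0.2509.
Rearranging, R2 = R1·k/(1−k) = 21.0 × 0.3349 = 7.032 Ω.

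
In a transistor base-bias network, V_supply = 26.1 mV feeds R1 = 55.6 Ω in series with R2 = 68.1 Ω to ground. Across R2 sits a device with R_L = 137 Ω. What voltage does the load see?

First combine the lower leg with the load: R2 ‖ R_L = 45.49 Ω.
Then V_out = V_supply · R2'/(R1 + R2') = 26.1 × 45.49/101.1 = 11.74 mV.
(Unloaded it would be 14.4 mV; the load pulls it down.)

V_out ≈ 11.7 mV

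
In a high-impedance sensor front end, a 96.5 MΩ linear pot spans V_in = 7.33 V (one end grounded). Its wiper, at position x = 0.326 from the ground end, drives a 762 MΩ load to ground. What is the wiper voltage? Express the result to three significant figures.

The pot divides into 65.04 MΩ above the wiper and 31.46 MΩ below.
Lower segment in parallel with the load: 31.46 ‖ 762 = 30.21 MΩ.
Loaded-divider output: V_out = 7.33 × 0.3172 = 2.325 V.
(Unloaded: V_out = x·V_in = 2.39 V.)

V_out ≈ 2.32 V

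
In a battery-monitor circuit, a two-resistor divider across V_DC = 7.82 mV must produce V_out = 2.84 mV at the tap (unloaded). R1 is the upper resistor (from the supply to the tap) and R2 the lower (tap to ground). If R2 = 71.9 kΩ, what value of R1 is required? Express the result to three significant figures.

R1 ≈ 126 kΩ

V_out/V_DC = R2/(R1+R2) = 0.3632.
So R1 = R2 · (V_DC/V_out − 1) = 71.9 × (7.82/2.84 − 1) = 71.9 × 1.754 = 126.1 kΩ.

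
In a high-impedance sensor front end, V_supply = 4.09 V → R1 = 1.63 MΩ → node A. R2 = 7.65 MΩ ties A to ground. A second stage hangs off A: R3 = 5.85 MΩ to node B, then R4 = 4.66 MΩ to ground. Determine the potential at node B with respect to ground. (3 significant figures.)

Looking into the second stage from A: R3 + R4 = 10.51 MΩ appears in parallel with R2.
R2 ‖ (R3+R4) = 4.427 MΩ.
First divider: V_A = V_supply · 4.427/(1.63 + 4.427) = 2.989 V.
Then the unloaded second divider: V_B = V_A × R4/(R3+R4) = 2.989 × 0.4434 = 1.325 V.

V_B ≈ 1.33 V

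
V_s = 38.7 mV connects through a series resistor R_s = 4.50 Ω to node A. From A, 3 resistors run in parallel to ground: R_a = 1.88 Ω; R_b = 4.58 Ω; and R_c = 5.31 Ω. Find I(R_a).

Equivalent of the parallel group: R_p = 1.065 Ω.
Node voltage V_A = V_s · R_p/(R_s + R_p) = 38.7 × 0.1914 = 7.409 mV.
Branch current I = V_A/R_a = 7.409/1.88 = 3.941 mA.
(Equivalently: I_total = 6.954 mA, then current-divider fraction G_k/ΣG = 0.5667.)

I ≈ 3.94 mA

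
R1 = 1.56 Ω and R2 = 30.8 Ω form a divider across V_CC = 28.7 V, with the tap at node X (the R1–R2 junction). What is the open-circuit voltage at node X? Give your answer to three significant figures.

V_th ≈ 27.3 V

V_th is the unloaded tap voltage: V_CC · R2/(R1+R2) = 28.7 × 0.9518 = 27.32 V.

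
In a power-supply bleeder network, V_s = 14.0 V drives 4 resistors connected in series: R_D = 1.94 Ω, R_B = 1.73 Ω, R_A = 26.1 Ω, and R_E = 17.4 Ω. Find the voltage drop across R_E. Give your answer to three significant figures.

Series total: ΣR = 1.94 + 1.73 + 26.1 + 17.4 = 47.17 Ω.
Voltage divider: V = V_s · (17.40 / 47.17) = 14.0 × 0.3689 = 5.164 V.

V ≈ 5.16 V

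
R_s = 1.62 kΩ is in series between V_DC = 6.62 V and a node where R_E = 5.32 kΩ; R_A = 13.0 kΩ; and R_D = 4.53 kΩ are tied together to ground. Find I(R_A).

I ≈ 0.285 mA

Equivalent of the parallel group: R_p = 2.059 kΩ.
Node voltage V_A = V_DC · R_p/(R_s + R_p) = 6.62 × 0.5597 = 3.705 V.
I(R_A) = V_A / R_A = 3.705/13.0 = 0.2850 mA.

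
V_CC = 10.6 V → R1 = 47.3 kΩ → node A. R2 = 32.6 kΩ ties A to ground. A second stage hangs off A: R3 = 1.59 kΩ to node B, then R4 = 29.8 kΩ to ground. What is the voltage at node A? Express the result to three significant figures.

The second stage (R3 + R4 = 31.39 kΩ) loads node A in parallel with R2.
R2 ‖ (R3+R4) = 15.99 kΩ.
So V_A = 10.6 × 0.2527 = 2.678 V.

V_A ≈ 2.68 V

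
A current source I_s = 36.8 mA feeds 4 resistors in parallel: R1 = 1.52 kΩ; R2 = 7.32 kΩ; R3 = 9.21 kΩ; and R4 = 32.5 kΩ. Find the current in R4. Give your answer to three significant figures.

I ≈ 1.21 mA

Conductances: ΣG = 1/1.52 + 1/7.32 + 1/9.21 + 1/32.5 = 0.9339 (1/kΩ).
By the current-divider rule, I = I_s · G_k/ΣG = 36.8 × 0.03295 = 1.213 mA.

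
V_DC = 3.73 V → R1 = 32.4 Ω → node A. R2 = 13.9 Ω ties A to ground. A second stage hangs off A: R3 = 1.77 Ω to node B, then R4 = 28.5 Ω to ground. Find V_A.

V_A ≈ 0.847 V

Looking into the second stage from A: R3 + R4 = 30.27 Ω appears in parallel with R2.
R2 ‖ (R3+R4) = 9.526 Ω.
So V_A = 3.73 × 0.2272 = 0.8475 V.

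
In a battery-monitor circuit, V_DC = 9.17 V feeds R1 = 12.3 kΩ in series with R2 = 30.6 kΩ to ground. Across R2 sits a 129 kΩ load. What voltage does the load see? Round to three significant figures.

R2 ‖ R_L = (30.6 × 129)/(30.6 + 129) = 24.73 kΩ.
Voltage divider with the loaded lower leg: V_out = 9.17 × 24.73/(12.3 + 24.73) = 9.17 × 0.6679 = 6.124 V.

V_out ≈ 6.12 V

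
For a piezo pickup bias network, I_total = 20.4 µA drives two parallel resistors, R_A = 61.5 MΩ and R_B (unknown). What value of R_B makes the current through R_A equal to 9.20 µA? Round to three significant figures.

In a two-way split, I_A/I_total = R_B/(R_A + R_B).
With f = 0.4510, R_B = R_A · f/(1−f) = 61.5 × 0.8214 = 50.52 MΩ.

R_B ≈ 50.5 MΩ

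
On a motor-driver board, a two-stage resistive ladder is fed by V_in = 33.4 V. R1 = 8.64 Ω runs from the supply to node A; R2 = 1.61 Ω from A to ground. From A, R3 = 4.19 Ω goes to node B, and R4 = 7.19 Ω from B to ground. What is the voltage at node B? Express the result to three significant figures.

V_B ≈ 2.96 V

The second stage (R3 + R4 = 11.38 Ω) loads node A in parallel with R2.
R2 ‖ (R3+R4) = 1.410 Ω.
First divider: V_A = V_in · 1.410/(8.64 + 1.410) = 4.687 V.
Then the unloaded second divider: V_B = V_A × R4/(R3+R4) = 4.687 × 0.6318 = 2.961 V.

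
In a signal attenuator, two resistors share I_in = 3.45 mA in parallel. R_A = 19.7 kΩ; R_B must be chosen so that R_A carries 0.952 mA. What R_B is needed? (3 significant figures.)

R_B ≈ 7.51 kΩ

Two-branch current divider: I_A = I_in · R_B/(R_A + R_B).
0.952/3.45 = R_B/(R_A + R_B) → R_B = R_A · (0.2759)/(1 − 0.2759) = 19.7 × 0.3811 = 7.508 kΩ.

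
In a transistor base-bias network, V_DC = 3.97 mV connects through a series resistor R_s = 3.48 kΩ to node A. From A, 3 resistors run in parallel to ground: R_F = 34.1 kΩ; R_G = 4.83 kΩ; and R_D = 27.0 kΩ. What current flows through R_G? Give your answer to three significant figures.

I ≈ 0.421 µA

Combine the parallel branches: R_p = (1/34.1 + 1/4.83 + 1/27.0)⁻¹ = 3.658 kΩ.
V_A by voltage divider: V_A = 3.97 × 3.658/(3.48 + 3.658) = 2.034 mV.
I(R_G) = V_A / R_G = 2.034/4.83 = 0.4212 µA.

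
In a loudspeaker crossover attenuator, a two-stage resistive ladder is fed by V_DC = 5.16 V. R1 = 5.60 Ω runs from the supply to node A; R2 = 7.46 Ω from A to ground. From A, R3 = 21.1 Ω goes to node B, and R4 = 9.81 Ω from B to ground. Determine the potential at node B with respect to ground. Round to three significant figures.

Node A sees R2 in parallel with the series input of stage 2, R3 + R4 = 30.91 Ω.
R2 ‖ (R3+R4) = 6.010 Ω.
So V_A = 5.16 × 0.5176 = 2.671 V.
V_B = V_A × 0.3174 = 0.8477 V.

V_B ≈ 0.848 V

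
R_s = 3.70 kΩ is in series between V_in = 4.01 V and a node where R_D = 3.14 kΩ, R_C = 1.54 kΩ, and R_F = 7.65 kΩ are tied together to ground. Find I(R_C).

Parallel bank: R_p = 1/(1/3.14 + 1/1.54 + 1/7.65) = 0.9103 kΩ.
V_A = 4.01 × 0.9103/4.610 = 0.7918 V.
Branch current I = V_A/R_C = 0.7918/1.54 = 0.5141 mA.

I ≈ 0.514 mA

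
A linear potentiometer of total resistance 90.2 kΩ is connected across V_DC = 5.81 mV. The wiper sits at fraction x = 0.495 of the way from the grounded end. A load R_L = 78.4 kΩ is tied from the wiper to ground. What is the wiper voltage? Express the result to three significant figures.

V_out ≈ 2.23 mV

Split the track: R_lower = x·R_p = 44.65 kΩ, R_upper = (1−x)·R_p = 45.55 kΩ.
R_L loads the lower segment: effective lower R = 28.45 kΩ.
Then V_out = V_DC · 28.45/(45.55 + 28.45) = 2.234 mV.
(Unloaded: V_out = x·V_DC = 2.88 mV.)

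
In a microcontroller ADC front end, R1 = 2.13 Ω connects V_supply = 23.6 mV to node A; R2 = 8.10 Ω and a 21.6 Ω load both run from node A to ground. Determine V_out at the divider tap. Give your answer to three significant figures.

V_out ≈ 17.3 mV

First combine the lower leg with the load: R2 ‖ R_L = 5.891 Ω.
Then V_out = V_supply · R2'/(R1 + R2') = 23.6 × 5.891/8.021 = 17.33 mV.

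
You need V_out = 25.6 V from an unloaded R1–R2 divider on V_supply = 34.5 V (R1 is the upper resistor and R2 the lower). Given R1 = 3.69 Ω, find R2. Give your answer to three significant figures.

The divider ratio is R2/(R1+R2) = 25.6/34.5 = 0.7420.
R2 = R1 · 0.7420/(1 − 0.7420) = 10.61 Ω.

R2 ≈ 10.6 Ω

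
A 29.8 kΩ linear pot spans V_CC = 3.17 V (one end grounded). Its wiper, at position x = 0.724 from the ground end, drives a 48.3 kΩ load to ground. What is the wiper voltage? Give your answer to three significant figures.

V_out ≈ 2.04 V

Lower segment x·R_p = 21.58 kΩ; upper segment (1−x)·R_p = 8.225 kΩ.
Lower segment in parallel with the load: 21.58 ‖ 48.3 = 14.91 kΩ.
Loaded-divider output: V_out = 3.17 × 0.6445 = 2.043 V.
(Unloaded: V_out = x·V_CC = 2.30 V.)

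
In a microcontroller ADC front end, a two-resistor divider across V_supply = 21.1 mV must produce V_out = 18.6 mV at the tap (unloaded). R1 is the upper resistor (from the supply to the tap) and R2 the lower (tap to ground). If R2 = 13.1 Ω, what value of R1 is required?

The divider ratio is R2/(R1+R2) = 18.6/21.1 = 0.8815.
So R1 = R2 · (V_supply/V_out − 1) = 13.1 × (21.1/18.6 − 1) = 13.1 × 0.1344 = 1.761 Ω.

R1 ≈ 1.76 Ω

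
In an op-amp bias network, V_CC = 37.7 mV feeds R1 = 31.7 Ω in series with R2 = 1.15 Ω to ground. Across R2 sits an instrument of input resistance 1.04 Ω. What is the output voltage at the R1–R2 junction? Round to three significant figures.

V_out ≈ 0.638 mV

First combine the lower leg with the load: R2 ‖ R_L = 0.5461 Ω.
Now apply the divider: V_out = 37.7 × 0.01694 = 0.6385 mV.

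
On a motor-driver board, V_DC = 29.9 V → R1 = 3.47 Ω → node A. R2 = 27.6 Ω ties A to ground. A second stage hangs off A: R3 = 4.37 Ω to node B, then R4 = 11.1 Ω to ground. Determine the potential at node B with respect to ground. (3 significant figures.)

V_B ≈ 15.9 V

Looking into the second stage from A: R3 + R4 = 15.47 Ω appears in parallel with R2.
Effective lower resistance at A: R2 ‖ 15.47 = 9.913 Ω.
So V_A = 29.9 × 0.7407 = 22.15 V.
Stage 2 is unloaded, so V_B = V_A · R4/(R3+R4) = 22.15 × 11.1/15.47 = 15.89 V.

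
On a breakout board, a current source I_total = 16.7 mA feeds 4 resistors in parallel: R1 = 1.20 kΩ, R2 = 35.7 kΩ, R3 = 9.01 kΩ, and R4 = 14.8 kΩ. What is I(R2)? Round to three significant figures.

I ≈ 0.450 mA

Total conductance ΣG = 1/1.20 + 1/35.7 + 1/9.01 + 1/14.8 = 1.040 (units of 1/kΩ).
R2 takes the fraction G_k/ΣG = 0.02801/1.040 = 0.02694, so I = 16.7 × 0.02694 = 0.4498 mA.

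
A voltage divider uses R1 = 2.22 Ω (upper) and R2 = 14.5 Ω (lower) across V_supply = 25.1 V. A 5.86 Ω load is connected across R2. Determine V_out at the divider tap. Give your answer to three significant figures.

R2 ‖ R_L = (14.5 × 5.86)/(14.5 + 5.86) = 4.173 Ω.
Voltage divider with the loaded lower leg: V_out = 25.1 × 4.173/(2.22 + 4.173) = 25.1 × 0.6528 = 16.38 V.

V_out ≈ 16.4 V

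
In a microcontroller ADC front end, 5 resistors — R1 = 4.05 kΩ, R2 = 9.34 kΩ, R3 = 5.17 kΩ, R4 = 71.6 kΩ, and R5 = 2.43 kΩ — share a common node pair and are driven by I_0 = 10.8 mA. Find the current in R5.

I ≈ 4.57 mA

Total conductance ΣG = 1/4.05 + 1/9.34 + 1/5.17 + 1/71.6 + 1/2.43 = 0.9729 (units of 1/kΩ).
Current divider: I(R5) = I_0 · G_k/ΣG = 10.8 × (0.4115/0.9729) = 10.8 × 0.4230 = 4.568 mA.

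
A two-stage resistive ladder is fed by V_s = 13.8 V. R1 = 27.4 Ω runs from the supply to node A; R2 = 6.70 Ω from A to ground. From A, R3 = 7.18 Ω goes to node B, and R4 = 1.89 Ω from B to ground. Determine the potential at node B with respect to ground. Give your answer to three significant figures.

V_B ≈ 0.355 V

Looking into the second stage from A: R3 + R4 = 9.070 Ω appears in parallel with R2.
R2 ‖ (R3+R4) = 3.853 Ω.
So V_A = 13.8 × 0.1233 = 1.701 V.
Then the unloaded second divider: V_B = V_A × R4/(R3+R4) = 1.701 × 0.2084 = 0.3546 V.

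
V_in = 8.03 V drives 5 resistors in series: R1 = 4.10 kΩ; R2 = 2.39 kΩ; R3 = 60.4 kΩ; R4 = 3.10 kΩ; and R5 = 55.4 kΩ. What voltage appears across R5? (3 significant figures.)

V ≈ 3.55 V

Total series resistance ΣR = 4.10 + 2.39 + 60.4 + 3.10 + 55.4 = 125.4 kΩ.
V = V_in · R/ΣR = 8.03 × 0.4418 = 3.548 V.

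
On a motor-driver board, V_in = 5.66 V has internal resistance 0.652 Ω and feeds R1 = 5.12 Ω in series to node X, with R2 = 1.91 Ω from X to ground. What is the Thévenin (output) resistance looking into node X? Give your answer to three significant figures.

R_th ≈ 1.44 Ω

R1' = 0.652 + 5.12 = 5.772 Ω (source resistance + R1).
Looking into X with the source shorted: R_th = R1'·R2/(R1'+R2) = 5.772 × 1.91/7.682 = 1.435 Ω.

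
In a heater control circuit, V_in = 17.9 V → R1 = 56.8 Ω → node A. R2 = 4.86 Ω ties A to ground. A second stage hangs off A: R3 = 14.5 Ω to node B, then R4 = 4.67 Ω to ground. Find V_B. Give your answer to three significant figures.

Looking into the second stage from A: R3 + R4 = 19.17 Ω appears in parallel with R2.
R2 ‖ (R3+R4) = 3.877 Ω.
So V_A = 17.9 × 0.06390 = 1.144 V.
Then the unloaded second divider: V_B = V_A × R4/(R3+R4) = 1.144 × 0.2436 = 0.2786 V.

V_B ≈ 0.279 V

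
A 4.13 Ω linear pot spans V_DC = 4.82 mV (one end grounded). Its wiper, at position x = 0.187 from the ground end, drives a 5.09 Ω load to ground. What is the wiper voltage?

V_out ≈ 0.802 mV

The pot divides into 3.358 Ω above the wiper and 0.7723 Ω below.
Lower segment in parallel with the load: 0.7723 ‖ 5.09 = 0.6706 Ω.
V_out = 4.82 × 0.6706/(3.358 + 0.6706) = 0.8024 mV.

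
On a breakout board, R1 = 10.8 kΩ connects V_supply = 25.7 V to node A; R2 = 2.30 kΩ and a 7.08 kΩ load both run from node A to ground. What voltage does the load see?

R2 ‖ R_L = (2.30 × 7.08)/(2.30 + 7.08) = 1.736 kΩ.
Now apply the divider: V_out = 25.7 × 0.1385 = 3.559 V.
(Unloaded it would be 4.51 V; the load pulls it down.)

V_out ≈ 3.56 V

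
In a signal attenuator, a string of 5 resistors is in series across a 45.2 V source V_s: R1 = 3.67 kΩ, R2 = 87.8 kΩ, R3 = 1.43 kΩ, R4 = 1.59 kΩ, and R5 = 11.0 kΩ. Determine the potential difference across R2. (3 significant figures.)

V ≈ 37.6 V

Series total: ΣR = 3.67 + 87.8 + 1.43 + 1.59 + 11.0 = 105.5 kΩ.
By the voltage-divider rule, V = 45.2 × 87.80/105.5 = 37.62 V.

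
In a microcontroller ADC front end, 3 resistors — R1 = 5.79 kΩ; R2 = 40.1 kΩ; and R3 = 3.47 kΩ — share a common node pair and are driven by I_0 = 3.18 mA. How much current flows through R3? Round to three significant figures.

I ≈ 1.89 mA

Total conductance ΣG = 1/5.79 + 1/40.1 + 1/3.47 = 0.4858 (units of 1/kΩ).
R3 takes the fraction G_k/ΣG = 0.2882/0.4858 = 0.5932, so I = 3.18 × 0.5932 = 1.886 mA.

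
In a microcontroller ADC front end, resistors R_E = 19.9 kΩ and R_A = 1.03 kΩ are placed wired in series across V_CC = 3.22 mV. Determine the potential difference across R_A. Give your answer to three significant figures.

V ≈ 0.158 mV

Series total: ΣR = 19.9 + 1.03 = 20.93 kΩ.
Voltage divider: V = V_CC · (1.030 / 20.93) = 3.22 × 0.04921 = 0.1585 mV.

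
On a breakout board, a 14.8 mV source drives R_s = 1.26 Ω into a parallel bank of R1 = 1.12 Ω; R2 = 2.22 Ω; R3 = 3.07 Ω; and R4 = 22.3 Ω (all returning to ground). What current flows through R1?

Parallel bank: R_p = 1/(1/1.12 + 1/2.22 + 1/3.07 + 1/22.3) = 0.5835 Ω.
Node voltage V_A = V_DC · R_p/(R_s + R_p) = 14.8 × 0.3165 = 4.684 mV.
Branch current I = V_A/R1 = 4.684/1.12 = 4.182 mA.

I ≈ 4.18 mA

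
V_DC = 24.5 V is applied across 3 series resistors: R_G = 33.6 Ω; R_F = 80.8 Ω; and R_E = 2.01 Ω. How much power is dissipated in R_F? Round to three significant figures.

P ≈ 3.58 W

ΣR = 116.4 Ω → I = 24.5/116.4 = 0.2105 A.
P(R_F) = I²·R_F = (0.2105)² × 80.8 = 3.579 W.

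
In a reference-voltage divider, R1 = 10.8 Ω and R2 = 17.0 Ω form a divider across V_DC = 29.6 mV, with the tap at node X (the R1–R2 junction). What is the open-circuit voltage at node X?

V_th is the unloaded tap voltage: V_DC · R2/(R1+R2) = 29.6 × 0.6115 = 18.10 mV.

V_th ≈ 18.1 mV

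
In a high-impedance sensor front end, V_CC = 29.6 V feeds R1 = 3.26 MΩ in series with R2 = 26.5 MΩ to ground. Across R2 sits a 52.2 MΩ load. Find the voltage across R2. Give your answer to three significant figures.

R2 ‖ R_L = (26.5 × 52.2)/(26.5 + 52.2) = 17.58 MΩ.
Now apply the divider: V_out = 29.6 × 0.8435 = 24.97 V.
(Unloaded it would be 26.4 V; the load pulls it down.)

V_out ≈ 25.0 V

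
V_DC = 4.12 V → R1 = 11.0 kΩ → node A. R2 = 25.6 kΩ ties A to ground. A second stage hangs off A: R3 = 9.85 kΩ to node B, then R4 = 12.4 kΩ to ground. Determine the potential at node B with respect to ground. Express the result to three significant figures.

The second stage (R3 + R4 = 22.25 kΩ) loads node A in parallel with R2.
R2 ‖ (R3+R4) = 11.90 kΩ.
So V_A = 4.12 × 0.5197 = 2.141 V.
V_B = V_A × 0.5573 = 1.193 V.

V_B ≈ 1.19 V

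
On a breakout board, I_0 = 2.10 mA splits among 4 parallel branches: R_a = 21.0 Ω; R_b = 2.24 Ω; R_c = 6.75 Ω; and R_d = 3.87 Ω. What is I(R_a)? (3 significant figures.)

I ≈ 0.111 mA

Total conductance ΣG = 1/21.0 + 1/2.24 + 1/6.75 + 1/3.87 = 0.9006 (units of 1/Ω).
By the current-divider rule, I = I_0 · G_k/ΣG = 2.10 × 0.05288 = 0.1110 mA.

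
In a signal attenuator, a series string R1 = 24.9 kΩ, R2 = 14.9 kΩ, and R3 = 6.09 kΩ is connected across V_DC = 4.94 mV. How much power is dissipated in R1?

P ≈ 0.289 nW

ΣR = 45.89 kΩ → I = 4.94/45.89 = 0.1076 µA.
V(R1) = I·R = 2.680 mV; P = V·I = 2.680 × 0.1076 = 0.2885 nW.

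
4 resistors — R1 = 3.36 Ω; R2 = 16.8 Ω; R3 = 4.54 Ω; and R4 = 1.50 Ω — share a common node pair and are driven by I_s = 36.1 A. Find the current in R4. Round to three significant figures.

Conductances: ΣG = 1/3.36 + 1/16.8 + 1/4.54 + 1/1.50 = 1.244 (1/Ω).
By the current-divider rule, I = I_s · G_k/ΣG = 36.1 × 0.5359 = 19.35 A.

I ≈ 19.3 A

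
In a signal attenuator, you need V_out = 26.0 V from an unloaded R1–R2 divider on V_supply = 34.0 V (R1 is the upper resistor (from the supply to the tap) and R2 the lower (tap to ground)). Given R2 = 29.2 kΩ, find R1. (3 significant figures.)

V_out/V_supply = R2/(R1+R2) = 0.7647.
So R1 = R2 · (V_supply/V_out − 1) = 29.2 × (34.0/26.0 − 1) = 29.2 × 0.3077 = 8.985 kΩ.

R1 ≈ 8.98 kΩ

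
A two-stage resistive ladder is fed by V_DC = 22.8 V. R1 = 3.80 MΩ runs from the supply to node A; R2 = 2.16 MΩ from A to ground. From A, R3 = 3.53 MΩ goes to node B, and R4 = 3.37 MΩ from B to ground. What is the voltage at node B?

V_B ≈ 3.36 V

Node A sees R2 in parallel with the series input of stage 2, R3 + R4 = 6.900 MΩ.
Effective lower resistance at A: R2 ‖ 6.900 = 1.645 MΩ.
First divider: V_A = V_DC · 1.645/(3.80 + 1.645) = 6.888 V.
V_B = V_A × 0.4884 = 3.364 V.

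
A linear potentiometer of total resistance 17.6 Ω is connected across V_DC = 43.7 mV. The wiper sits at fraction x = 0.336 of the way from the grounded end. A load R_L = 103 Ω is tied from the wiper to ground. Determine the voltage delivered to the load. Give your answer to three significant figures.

V_out ≈ 14.1 mV

Lower segment x·R_p = 5.914 Ω; upper segment (1−x)·R_p = 11.69 Ω.
R_L loads the lower segment: effective lower R = 5.593 Ω.
Loaded-divider output: V_out = 43.7 × 0.3237 = 14.14 mV.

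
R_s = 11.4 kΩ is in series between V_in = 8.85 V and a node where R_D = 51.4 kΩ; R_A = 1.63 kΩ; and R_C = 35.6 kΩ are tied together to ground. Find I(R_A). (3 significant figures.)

Parallel bank: R_p = 1/(1/51.4 + 1/1.63 + 1/35.6) = 1.513 kΩ.
V_A by voltage divider: V_A = 8.85 × 1.513/(11.4 + 1.513) = 1.037 V.
I(R_A) = V_A / R_A = 1.037/1.63 = 0.6361 mA.
(Equivalently: I_total = 0.6854 mA, then current-divider fraction G_k/ΣG = 0.9281.)

I ≈ 0.636 mA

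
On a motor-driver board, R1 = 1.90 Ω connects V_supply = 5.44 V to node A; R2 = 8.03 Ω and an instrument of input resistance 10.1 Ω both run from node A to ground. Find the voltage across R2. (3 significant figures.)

V_out ≈ 3.82 V

First combine the lower leg with the load: R2 ‖ R_L = 4.473 Ω.
Then V_out = V_supply · R2'/(R1 + R2') = 5.44 × 4.473/6.373 = 3.818 V.
(Unloaded it would be 4.40 V; the load pulls it down.)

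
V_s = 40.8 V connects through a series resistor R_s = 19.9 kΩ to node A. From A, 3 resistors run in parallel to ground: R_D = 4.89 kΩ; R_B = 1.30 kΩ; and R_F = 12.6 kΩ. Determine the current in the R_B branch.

Equivalent of the parallel group: R_p = 0.9496 kΩ.
V_A by voltage divider: V_A = 40.8 × 0.9496/(19.9 + 0.9496) = 1.858 V.
Branch current I = V_A/R_B = 1.858/1.30 = 1.429 mA.
(Equivalently: I_total = 1.957 mA, then current-divider fraction G_k/ΣG = 0.7304.)

I ≈ 1.43 mA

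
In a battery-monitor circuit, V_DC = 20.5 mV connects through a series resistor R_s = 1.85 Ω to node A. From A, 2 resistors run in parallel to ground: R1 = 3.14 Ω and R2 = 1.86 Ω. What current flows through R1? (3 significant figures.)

Parallel bank: R_p = 1/(1/3.14 + 1/1.86) = 1.168 Ω.
V_A by voltage divider: V_A = 20.5 × 1.168/(1.85 + 1.168) = 7.934 mV.
I(R1) = V_A / R1 = 7.934/3.14 = 2.527 mA.
(Check via current divider: I_total = 6.792 mA; share G_k/ΣG = 0.3720 → same result.)

I ≈ 2.53 mA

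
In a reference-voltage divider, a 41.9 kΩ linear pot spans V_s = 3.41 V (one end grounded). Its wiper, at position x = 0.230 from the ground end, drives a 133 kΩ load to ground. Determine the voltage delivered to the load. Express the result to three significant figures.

Split the track: R_lower = x·R_p = 9.637 kΩ, R_upper = (1−x)·R_p = 32.26 kΩ.
Lower segment in parallel with the load: 9.637 ‖ 133 = 8.986 kΩ.
Loaded-divider output: V_out = 3.41 × 0.2178 = 0.7429 V.
(Unloaded: V_out = x·V_s = 0.784 V.)

V_out ≈ 0.743 V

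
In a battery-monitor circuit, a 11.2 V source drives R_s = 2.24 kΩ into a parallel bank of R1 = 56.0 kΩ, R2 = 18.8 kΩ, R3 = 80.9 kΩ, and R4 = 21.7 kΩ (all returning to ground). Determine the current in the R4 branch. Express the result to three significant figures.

Combine the parallel branches: R_p = (1/56.0 + 1/18.8 + 1/80.9 + 1/21.7)⁻¹ = 7.722 kΩ.
Node voltage V_A = V_CC · R_p/(R_s + R_p) = 11.2 × 0.7752 = 8.682 V.
I(R4) = V_A / R4 = 8.682/21.7 = 0.4001 mA.

I ≈ 0.400 mA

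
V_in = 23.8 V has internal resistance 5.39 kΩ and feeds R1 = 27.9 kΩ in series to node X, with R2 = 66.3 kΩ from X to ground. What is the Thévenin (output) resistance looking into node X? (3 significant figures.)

R1' = 5.39 + 27.9 = 33.29 kΩ (source resistance + R1).
Looking into X with the source shorted: R_th = R1'·R2/(R1'+R2) = 33.29 × 66.3/99.59 = 22.16 kΩ.

R_th ≈ 22.2 kΩ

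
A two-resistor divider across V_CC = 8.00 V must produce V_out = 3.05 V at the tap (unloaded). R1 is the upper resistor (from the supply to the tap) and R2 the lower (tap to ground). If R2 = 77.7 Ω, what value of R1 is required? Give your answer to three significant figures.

R1 ≈ 126 Ω

The divider ratio is R2/(R1+R2) = 3.05/8.00 = 0.3812.
Rearranging, R1 = R2·(1−k)/k = 77.7 × 1.623 = 126.1 Ω.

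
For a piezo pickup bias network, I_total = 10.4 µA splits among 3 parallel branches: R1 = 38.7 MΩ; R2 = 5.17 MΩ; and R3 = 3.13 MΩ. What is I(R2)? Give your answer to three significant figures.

I ≈ 3.73 µA

Conductances: ΣG = 1/38.7 + 1/5.17 + 1/3.13 = 0.5388 (1/MΩ).
By the current-divider rule, I = I_total · G_k/ΣG = 10.4 × 0.3590 = 3.734 µA.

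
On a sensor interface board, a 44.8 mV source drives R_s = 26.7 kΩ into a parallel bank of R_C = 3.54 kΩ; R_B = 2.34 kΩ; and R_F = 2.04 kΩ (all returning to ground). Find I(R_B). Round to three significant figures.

Equivalent of the parallel group: R_p = 0.8333 kΩ.
V_A by voltage divider: V_A = 44.8 × 0.8333/(26.7 + 0.8333) = 1.356 mV.
I(R_B) = V_A / R_B = 1.356/2.34 = 0.5794 µA.

I ≈ 0.579 µA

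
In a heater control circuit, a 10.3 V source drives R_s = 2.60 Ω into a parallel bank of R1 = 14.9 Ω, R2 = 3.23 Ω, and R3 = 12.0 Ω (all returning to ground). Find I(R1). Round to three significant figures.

I ≈ 0.315 A

Parallel bank: R_p = 1/(1/14.9 + 1/3.23 + 1/12.0) = 2.174 Ω.
Node voltage V_A = V_CC · R_p/(R_s + R_p) = 10.3 × 0.4553 = 4.690 V.
Branch current I = V_A/R1 = 4.690/14.9 = 0.3148 A.
(Check via current divider: I_total = 2.158 A; share G_k/ΣG = 0.1459 → same result.)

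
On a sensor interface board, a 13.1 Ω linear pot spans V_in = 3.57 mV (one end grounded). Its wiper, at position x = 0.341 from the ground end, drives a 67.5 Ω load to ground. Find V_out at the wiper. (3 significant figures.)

The pot divides into 8.633 Ω above the wiper and 4.467 Ω below.
Lower segment in parallel with the load: 4.467 ‖ 67.5 = 4.190 Ω.
V_out = 3.57 × 4.190/(8.633 + 4.190) = 1.166 mV.

V_out ≈ 1.17 mV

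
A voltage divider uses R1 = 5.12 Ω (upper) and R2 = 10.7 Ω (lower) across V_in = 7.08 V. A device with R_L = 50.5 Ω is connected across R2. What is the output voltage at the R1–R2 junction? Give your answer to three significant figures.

R2 ‖ R_L = (10.7 × 50.5)/(10.7 + 50.5) = 8.829 Ω.
Now apply the divider: V_out = 7.08 × 0.6330 = 4.481 V.

V_out ≈ 4.48 V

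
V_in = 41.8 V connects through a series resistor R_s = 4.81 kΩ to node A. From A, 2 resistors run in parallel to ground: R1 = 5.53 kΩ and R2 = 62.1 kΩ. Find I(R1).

Combine the parallel branches: R_p = (1/5.53 + 1/62.1)⁻¹ = 5.078 kΩ.
V_A = 41.8 × 5.078/9.888 = 21.47 V.
I(R1) = V_A / R1 = 21.47/5.53 = 3.882 mA.
(Check via current divider: I_total = 4.227 mA; share G_k/ΣG = 0.9182 → same result.)

I ≈ 3.88 mA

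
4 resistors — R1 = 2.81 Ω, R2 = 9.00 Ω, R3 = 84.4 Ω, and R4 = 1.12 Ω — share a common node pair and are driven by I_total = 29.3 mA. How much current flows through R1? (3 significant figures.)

I ≈ 7.60 mA

ΣG = 1/2.81 + 1/9.00 + 1/84.4 + 1/1.12 = 1.372.
R1 takes the fraction G_k/ΣG = 0.3559/1.372 = 0.2594, so I = 29.3 × 0.2594 = 7.602 mA.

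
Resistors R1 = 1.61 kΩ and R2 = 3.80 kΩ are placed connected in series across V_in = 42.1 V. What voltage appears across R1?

V ≈ 12.5 V

ΣR = 1.61 + 3.80 = 5.410 kΩ.
By the voltage-divider rule, V = 42.1 × 1.610/5.410 = 12.53 V.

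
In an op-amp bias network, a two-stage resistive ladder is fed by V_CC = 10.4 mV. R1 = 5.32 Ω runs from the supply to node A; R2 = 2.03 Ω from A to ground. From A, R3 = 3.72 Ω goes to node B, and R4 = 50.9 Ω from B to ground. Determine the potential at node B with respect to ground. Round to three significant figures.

V_B ≈ 2.61 mV

Looking into the second stage from A: R3 + R4 = 54.62 Ω appears in parallel with R2.
R2 ‖ (R3+R4) = 1.957 Ω.
First divider: V_A = V_CC · 1.957/(5.32 + 1.957) = 2.797 mV.
Then the unloaded second divider: V_B = V_A × R4/(R3+R4) = 2.797 × 0.9319 = 2.607 mV.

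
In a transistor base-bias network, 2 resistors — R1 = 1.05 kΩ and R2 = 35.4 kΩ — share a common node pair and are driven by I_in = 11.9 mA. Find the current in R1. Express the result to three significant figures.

I ≈ 11.6 mA

For two parallel branches, I_k = I_in · (other R)/(sum of R).
I(R1) = 11.9 × 35.4/(1.05 + 35.4) = 11.9 × 0.9712 = 11.56 mA.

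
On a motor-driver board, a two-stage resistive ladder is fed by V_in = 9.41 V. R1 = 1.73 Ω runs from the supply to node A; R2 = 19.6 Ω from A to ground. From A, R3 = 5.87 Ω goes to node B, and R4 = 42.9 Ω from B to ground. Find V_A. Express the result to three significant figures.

V_A ≈ 8.37 V

The second stage (R3 + R4 = 48.77 Ω) loads node A in parallel with R2.
Effective lower resistance at A: R2 ‖ 48.77 = 13.98 Ω.
V_A = 9.41 × 13.98/(1.73 + 13.98) = 8.374 V.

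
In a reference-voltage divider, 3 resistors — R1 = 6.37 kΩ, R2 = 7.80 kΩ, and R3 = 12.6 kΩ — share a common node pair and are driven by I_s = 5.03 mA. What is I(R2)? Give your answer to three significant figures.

I ≈ 1.77 mA

ΣG = 1/6.37 + 1/7.80 + 1/12.6 = 0.3646.
Current divider: I(R2) = I_s · G_k/ΣG = 5.03 × (0.1282/0.3646) = 5.03 × 0.3517 = 1.769 mA.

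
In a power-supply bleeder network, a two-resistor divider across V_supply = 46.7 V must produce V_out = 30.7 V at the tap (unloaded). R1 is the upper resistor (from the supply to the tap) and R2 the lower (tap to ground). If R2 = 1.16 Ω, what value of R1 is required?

Required fraction k = V_out/V_supply = 0.6574.
So R1 = R2 · (V_supply/V_out − 1) = 1.16 × (46.7/30.7 − 1) = 1.16 × 0.5212 = 0.6046 Ω.

R1 ≈ 0.605 Ω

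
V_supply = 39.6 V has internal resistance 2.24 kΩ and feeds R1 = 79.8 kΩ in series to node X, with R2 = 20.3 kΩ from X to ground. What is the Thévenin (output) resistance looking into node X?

R1' = 2.24 + 79.8 = 82.04 kΩ (source resistance + R1).
Looking into X with the source shorted: R_th = R1'·R2/(R1'+R2) = 82.04 × 20.3/102.3 = 16.27 kΩ.

R_th ≈ 16.3 kΩ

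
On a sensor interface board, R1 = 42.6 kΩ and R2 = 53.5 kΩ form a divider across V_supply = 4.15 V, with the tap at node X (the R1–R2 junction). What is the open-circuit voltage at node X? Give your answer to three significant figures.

V_th is the unloaded tap voltage: V_supply · R2/(R1+R2) = 4.15 × 0.5567 = 2.310 V.

V_th ≈ 2.31 V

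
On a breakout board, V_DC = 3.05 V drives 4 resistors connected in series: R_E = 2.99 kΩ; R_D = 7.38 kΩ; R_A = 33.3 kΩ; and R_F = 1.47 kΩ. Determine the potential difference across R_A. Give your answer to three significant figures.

V ≈ 2.25 V

Total series resistance ΣR = 2.99 + 7.38 + 33.3 + 1.47 = 45.14 kΩ.
Voltage divider: V = V_DC · (33.30 / 45.14) = 3.05 × 0.7377 = 2.250 V.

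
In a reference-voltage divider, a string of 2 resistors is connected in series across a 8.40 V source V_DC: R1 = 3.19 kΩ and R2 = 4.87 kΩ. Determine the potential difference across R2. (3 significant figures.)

V ≈ 5.08 V

Total series resistance ΣR = 3.19 + 4.87 = 8.060 kΩ.
Voltage divider: V = V_DC · (4.870 / 8.060) = 8.40 × 0.6042 = 5.075 V.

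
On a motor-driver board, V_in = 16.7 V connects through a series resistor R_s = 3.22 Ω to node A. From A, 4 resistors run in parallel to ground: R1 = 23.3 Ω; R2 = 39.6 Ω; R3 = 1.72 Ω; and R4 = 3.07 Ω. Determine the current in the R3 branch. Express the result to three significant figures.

Combine the parallel branches: R_p = (1/23.3 + 1/39.6 + 1/1.72 + 1/3.07)⁻¹ = 1.025 Ω.
Node voltage V_A = V_in · R_p/(R_s + R_p) = 16.7 × 0.2415 = 4.033 V.
Branch current I = V_A/R3 = 4.033/1.72 = 2.345 A.
(Check via current divider: I_total = 3.934 A; share G_k/ΣG = 0.5961 → same result.)

I ≈ 2.34 A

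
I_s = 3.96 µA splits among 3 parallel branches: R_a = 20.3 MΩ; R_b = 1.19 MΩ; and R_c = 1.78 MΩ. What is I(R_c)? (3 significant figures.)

I ≈ 1.53 µA

Conductances: ΣG = 1/20.3 + 1/1.19 + 1/1.78 = 1.451 (1/MΩ).
R_c takes the fraction G_k/ΣG = 0.5618/1.451 = 0.3871, so I = 3.96 × 0.3871 = 1.533 µA.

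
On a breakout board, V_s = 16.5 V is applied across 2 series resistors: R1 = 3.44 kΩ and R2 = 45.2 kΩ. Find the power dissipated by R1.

ΣR = 48.64 kΩ → I = 16.5/48.64 = 0.3392 mA.
V(R1) = I·R = 1.167 V; P = V·I = 1.167 × 0.3392 = 0.3959 mW.

P ≈ 0.396 mW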